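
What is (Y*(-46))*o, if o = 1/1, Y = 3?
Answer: -138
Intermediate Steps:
o = 1
(Y*(-46))*o = (3*(-46))*1 = -138*1 = -138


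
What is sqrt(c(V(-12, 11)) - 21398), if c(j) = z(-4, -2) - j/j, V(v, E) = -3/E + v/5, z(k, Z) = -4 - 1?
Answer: 2*I*sqrt(5351) ≈ 146.3*I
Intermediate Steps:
z(k, Z) = -5
V(v, E) = -3/E + v/5 (V(v, E) = -3/E + v*(1/5) = -3/E + v/5)
c(j) = -6 (c(j) = -5 - j/j = -5 - 1*1 = -5 - 1 = -6)
sqrt(c(V(-12, 11)) - 21398) = sqrt(-6 - 21398) = sqrt(-21404) = 2*I*sqrt(5351)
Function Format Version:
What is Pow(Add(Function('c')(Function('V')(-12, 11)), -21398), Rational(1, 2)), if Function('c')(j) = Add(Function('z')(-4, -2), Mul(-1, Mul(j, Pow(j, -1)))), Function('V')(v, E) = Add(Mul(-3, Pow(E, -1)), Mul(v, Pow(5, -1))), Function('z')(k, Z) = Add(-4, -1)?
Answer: Mul(2, I, Pow(5351, Rational(1, 2))) ≈ Mul(146.30, I)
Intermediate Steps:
Function('z')(k, Z) = -5
Function('V')(v, E) = Add(Mul(-3, Pow(E, -1)), Mul(Rational(1, 5), v)) (Function('V')(v, E) = Add(Mul(-3, Pow(E, -1)), Mul(v, Rational(1, 5))) = Add(Mul(-3, Pow(E, -1)), Mul(Rational(1, 5), v)))
Function('c')(j) = -6 (Function('c')(j) = Add(-5, Mul(-1, Mul(j, Pow(j, -1)))) = Add(-5, Mul(-1, 1)) = Add(-5, -1) = -6)
Pow(Add(Function('c')(Function('V')(-12, 11)), -21398), Rational(1, 2)) = Pow(Add(-6, -21398), Rational(1, 2)) = Pow(-21404, Rational(1, 2)) = Mul(2, I, Pow(5351, Rational(1, 2)))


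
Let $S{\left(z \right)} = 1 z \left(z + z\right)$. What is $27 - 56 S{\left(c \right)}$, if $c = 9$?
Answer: $-9045$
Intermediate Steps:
$S{\left(z \right)} = 2 z^{2}$ ($S{\left(z \right)} = 1 z 2 z = 1 \cdot 2 z^{2} = 2 z^{2}$)
$27 - 56 S{\left(c \right)} = 27 - 56 \cdot 2 \cdot 9^{2} = 27 - 56 \cdot 2 \cdot 81 = 27 - 9072 = -9045$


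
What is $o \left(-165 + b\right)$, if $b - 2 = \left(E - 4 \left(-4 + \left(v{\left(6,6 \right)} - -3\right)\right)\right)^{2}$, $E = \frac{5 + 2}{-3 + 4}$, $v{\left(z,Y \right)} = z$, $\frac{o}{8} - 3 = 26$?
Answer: $1392$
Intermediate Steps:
$o = 232$ ($o = 24 + 8 \cdot 26 = 24 + 208 = 232$)
$E = 7$ ($E = \frac{7}{1} = 7 \cdot 1 = 7$)
$b = 171$ ($b = 2 + \left(7 - 4 \left(-4 + \left(6 - -3\right)\right)\right)^{2} = 2 + \left(7 - 4 \left(-4 + \left(6 + 3\right)\right)\right)^{2} = 2 + \left(7 - 4 \left(-4 + 9\right)\right)^{2} = 2 + \left(7 - 20\right)^{2} = 2 + \left(-13\right)^{2} = 2 + 169 = 171$)
$o \left(-165 + b\right) = 232 \left(-165 + 171\right) = 232 \cdot 6 = 1392$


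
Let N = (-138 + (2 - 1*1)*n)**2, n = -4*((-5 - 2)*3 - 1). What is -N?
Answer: -2500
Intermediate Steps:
n = 88 (n = -4*(-7*3 - 1) = -4*(-21 - 1) = -4*(-22) = 88)
N = 2500 (N = (-138 + (2 - 1*1)*88)**2 = (-138 + (2 - 1)*88)**2 = (-138 + 1*88)**2 = (-138 + 88)**2 = (-50)**2 = 2500)
-N = -1*2500 = -2500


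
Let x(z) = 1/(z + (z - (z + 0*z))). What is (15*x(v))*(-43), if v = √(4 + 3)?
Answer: -645*√7/7 ≈ -243.79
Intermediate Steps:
v = √7 ≈ 2.6458
x(z) = 1/z (x(z) = 1/(z + (z - (z + 0))) = 1/(z + (z - z)) = 1/(z + 0) = 1/z)
(15*x(v))*(-43) = (15/(√7))*(-43) = (15*(√7/7))*(-43) = (15*√7/7)*(-43) = -645*√7/7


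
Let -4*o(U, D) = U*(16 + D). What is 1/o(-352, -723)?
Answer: -1/62216 ≈ -1.6073e-5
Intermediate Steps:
o(U, D) = -U*(16 + D)/4
1/o(-352, -723) = 1/(-¼*(-352)*(16 - 723)) = 1/(-¼*(-352)*(-707)) = 1/(-62216) = -1/62216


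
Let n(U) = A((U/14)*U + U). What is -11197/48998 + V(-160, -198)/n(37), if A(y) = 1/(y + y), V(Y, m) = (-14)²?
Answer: 2588847131/48998 ≈ 52836.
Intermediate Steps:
V(Y, m) = 196
A(y) = 1/(2*y)
n(U) = 1/(2*(U + U²/14)) (n(U) = 1/(2*((U/14)*U + U)) = 1/(2*(U²/14 + U)) = 1/(2*(U + U²/14)))
-11197/48998 + V(-160, -198)/n(37) = -11197/48998 + 196/((7/(37*(14 + 37)))) = -11197*1/48998 + 196/((7*(1/37)/51)) = -11197/48998 + 196/((7*(1/37)*(1/51))) = -11197/48998 + 196/(7/1887) = -11197/48998 + 196*(1887/7) = -11197/48998 + 52836 = 2588847131/48998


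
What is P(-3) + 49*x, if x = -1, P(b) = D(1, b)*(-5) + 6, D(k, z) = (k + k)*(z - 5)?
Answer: 37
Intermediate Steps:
D(k, z) = 2*k*(-5 + z) (D(k, z) = (2*k)*(-5 + z) = 2*k*(-5 + z))
P(b) = 56 - 10*b (P(b) = (2*1*(-5 + b))*(-5) + 6 = (-10 + 2*b)*(-5) + 6 = (50 - 10*b) + 6 = 56 - 10*b)
P(-3) + 49*x = (56 - 10*(-3)) + 49*(-1) = (56 + 30) - 49 = 86 - 49 = 37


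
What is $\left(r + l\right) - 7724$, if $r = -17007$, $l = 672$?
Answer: $-24059$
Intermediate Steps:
$\left(r + l\right) - 7724 = \left(-17007 + 672\right) - 7724 = -16335 - 7724 = -24059$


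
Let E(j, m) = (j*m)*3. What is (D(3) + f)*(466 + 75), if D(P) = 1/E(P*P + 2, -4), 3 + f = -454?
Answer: -32635825/132 ≈ -2.4724e+5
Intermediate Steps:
f = -457 (f = -3 - 454 = -457)
E(j, m) = 3*j*m
D(P) = 1/(-24 - 12*P²) (D(P) = 1/(3*(P*P + 2)*(-4)) = 1/(3*(P² + 2)*(-4)) = 1/(3*(2 + P²)*(-4)) = 1/(-24 - 12*P²))
(D(3) + f)*(466 + 75) = (1/(12*(-2 - 1*3²)) - 457)*(466 + 75) = (1/(12*(-2 - 1*9)) - 457)*541 = (1/(12*(-2 - 9)) - 457)*541 = ((1/12)/(-11) - 457)*541 = ((1/12)*(-1/11) - 457)*541 = (-1/132 - 457)*541 = -60325/132*541 = -32635825/132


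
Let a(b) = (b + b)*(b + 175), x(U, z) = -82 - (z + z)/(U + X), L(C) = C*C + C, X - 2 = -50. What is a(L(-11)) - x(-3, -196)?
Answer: 3202274/51 ≈ 62790.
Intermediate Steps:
X = -48 (X = 2 - 50 = -48)
L(C) = C + C**2 (L(C) = C**2 + C = C + C**2)
x(U, z) = -82 - 2*z/(-48 + U) (x(U, z) = -82 - (z + z)/(U - 48) = -82 - 2*z/(-48 + U))
a(b) = 2*b*(175 + b) (a(b) = (2*b)*(175 + b) = 2*b*(175 + b))
a(L(-11)) - x(-3, -196) = 2*(-11*(1 - 11))*(175 - 11*(1 - 11)) - 2*(1968 - 1*(-196) - 41*(-3))/(-48 - 3) = 2*(-11*(-10))*(175 - 11*(-10)) - 2*(1968 + 196 + 123)/(-51) = 2*110*(175 + 110) - 2*(-1)*2287/51 = 2*110*285 - 1*(-4574/51) = 62700 + 4574/51 = 3202274/51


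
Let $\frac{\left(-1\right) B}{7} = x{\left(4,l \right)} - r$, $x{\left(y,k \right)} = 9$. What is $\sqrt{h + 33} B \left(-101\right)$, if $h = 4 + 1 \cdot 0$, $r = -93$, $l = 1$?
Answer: $72114 \sqrt{37} \approx 4.3865 \cdot 10^{5}$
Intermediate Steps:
$h = 4$ ($h = 4 + 0 = 4$)
$B = -714$ ($B = - 7 \left(9 - -93\right) = - 7 \left(9 + 93\right) = \left(-7\right) 102 = -714$)
$\sqrt{h + 33} B \left(-101\right) = \sqrt{4 + 33} \left(-714\right) \left(-101\right) = \sqrt{37} \left(-714\right) \left(-101\right) = - 714 \sqrt{37} \left(-101\right) = 72114 \sqrt{37}$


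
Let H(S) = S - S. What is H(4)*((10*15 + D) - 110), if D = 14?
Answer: 0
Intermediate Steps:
H(S) = 0
H(4)*((10*15 + D) - 110) = 0*((10*15 + 14) - 110) = 0*((150 + 14) - 110) = 0*(164 - 110) = 0*54 = 0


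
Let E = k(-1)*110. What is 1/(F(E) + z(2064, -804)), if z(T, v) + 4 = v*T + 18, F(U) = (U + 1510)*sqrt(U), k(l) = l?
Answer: -829721/1376981675682 - 350*I*sqrt(110)/688490837841 ≈ -6.0256e-7 - 5.3317e-9*I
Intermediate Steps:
E = -110 (E = -1*110 = -110)
F(U) = sqrt(U)*(1510 + U) (F(U) = (1510 + U)*sqrt(U) = sqrt(U)*(1510 + U))
z(T, v) = 14 + T*v (z(T, v) = -4 + (v*T + 18) = -4 + (T*v + 18) = -4 + (18 + T*v) = 14 + T*v)
1/(F(E) + z(2064, -804)) = 1/(sqrt(-110)*(1510 - 110) + (14 + 2064*(-804))) = 1/((I*sqrt(110))*1400 + (14 - 1659456)) = 1/(1400*I*sqrt(110) - 1659442) = 1/(-1659442 + 1400*I*sqrt(110))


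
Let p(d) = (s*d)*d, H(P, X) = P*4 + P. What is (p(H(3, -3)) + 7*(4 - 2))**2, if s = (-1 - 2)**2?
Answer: 4157521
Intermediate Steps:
H(P, X) = 5*P (H(P, X) = 4*P + P = 5*P)
s = 9 (s = (-3)**2 = 9)
p(d) = 9*d**2 (p(d) = (9*d)*d = 9*d**2)
(p(H(3, -3)) + 7*(4 - 2))**2 = (9*(5*3)**2 + 7*(4 - 2))**2 = (9*15**2 + 7*2)**2 = (9*225 + 14)**2 = (2025 + 14)**2 = 2039**2 = 4157521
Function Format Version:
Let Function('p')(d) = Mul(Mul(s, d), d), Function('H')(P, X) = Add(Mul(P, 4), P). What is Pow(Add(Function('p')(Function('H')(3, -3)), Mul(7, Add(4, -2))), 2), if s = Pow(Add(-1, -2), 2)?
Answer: 4157521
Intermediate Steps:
Function('H')(P, X) = Mul(5, P) (Function('H')(P, X) = Add(Mul(4, P), P) = Mul(5, P))
s = 9 (s = Pow(-3, 2) = 9)
Function('p')(d) = Mul(9, Pow(d, 2)) (Function('p')(d) = Mul(Mul(9, d), d) = Mul(9, Pow(d, 2)))
Pow(Add(Function('p')(Function('H')(3, -3)), Mul(7, Add(4, -2))), 2) = Pow(Add(Mul(9, Pow(Mul(5, 3), 2)), Mul(7, Add(4, -2))), 2) = Pow(Add(Mul(9, Pow(15, 2)), Mul(7, 2)), 2) = Pow(Add(Mul(9, 225), 14), 2) = Pow(Add(2025, 14), 2) = Pow(2039, 2) = 4157521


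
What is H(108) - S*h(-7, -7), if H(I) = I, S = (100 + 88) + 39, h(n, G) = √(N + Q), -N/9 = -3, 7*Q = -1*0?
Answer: 108 - 681*√3 ≈ -1071.5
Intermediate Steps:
Q = 0 (Q = (-1*0)/7 = (⅐)*0 = 0)
N = 27 (N = -9*(-3) = 27)
h(n, G) = 3*√3 (h(n, G) = √(27 + 0) = √27 = 3*√3)
S = 227 (S = 188 + 39 = 227)
H(108) - S*h(-7, -7) = 108 - 227*3*√3 = 108 - 681*√3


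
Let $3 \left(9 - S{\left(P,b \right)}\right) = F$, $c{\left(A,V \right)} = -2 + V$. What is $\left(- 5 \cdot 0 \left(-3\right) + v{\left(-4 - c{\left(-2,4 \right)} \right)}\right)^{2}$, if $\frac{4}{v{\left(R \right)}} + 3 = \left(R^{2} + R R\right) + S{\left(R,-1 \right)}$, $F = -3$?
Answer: $\frac{16}{6241} \approx 0.0025637$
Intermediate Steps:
$S{\left(P,b \right)} = 10$ ($S{\left(P,b \right)} = 9 - -1 = 9 + 1 = 10$)
$v{\left(R \right)} = \frac{4}{7 + 2 R^{2}}$ ($v{\left(R \right)} = \frac{4}{-3 + \left(\left(R^{2} + R R\right) + 10\right)} = \frac{4}{-3 + \left(\left(R^{2} + R^{2}\right) + 10\right)} = \frac{4}{-3 + \left(2 R^{2} + 10\right)} = \frac{4}{-3 + \left(10 + 2 R^{2}\right)} = \frac{4}{7 + 2 R^{2}}$)
$\left(- 5 \cdot 0 \left(-3\right) + v{\left(-4 - c{\left(-2,4 \right)} \right)}\right)^{2} = \left(- 5 \cdot 0 \left(-3\right) + \frac{4}{7 + 2 \left(-4 - \left(-2 + 4\right)\right)^{2}}\right)^{2} = \left(\left(-5\right) 0 + \frac{4}{7 + 2 \left(-4 - 2\right)^{2}}\right)^{2} = \left(0 + \frac{4}{7 + 2 \left(-4 - 2\right)^{2}}\right)^{2} = \left(0 + \frac{4}{7 + 2 \left(-6\right)^{2}}\right)^{2} = \left(0 + \frac{4}{7 + 2 \cdot 36}\right)^{2} = \left(0 + \frac{4}{7 + 72}\right)^{2} = \left(0 + \frac{4}{79}\right)^{2} = \left(\frac{4}{79}\right)^{2} = \frac{16}{6241}$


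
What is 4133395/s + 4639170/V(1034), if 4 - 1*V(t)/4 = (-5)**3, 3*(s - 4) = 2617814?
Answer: 506289097495/56283259 ≈ 8995.4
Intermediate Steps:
s = 2617826/3 (s = 4 + (1/3)*2617814 = 4 + 2617814/3 = 2617826/3 ≈ 8.7261e+5)
V(t) = 516 (V(t) = 16 - 4*(-5)**3 = 16 - 4*(-125) = 16 + 500 = 516)
4133395/s + 4639170/V(1034) = 4133395/(2617826/3) + 4639170/516 = 4133395*(3/2617826) + 4639170*(1/516) = 12400185/2617826 + 773195/86 = 506289097495/56283259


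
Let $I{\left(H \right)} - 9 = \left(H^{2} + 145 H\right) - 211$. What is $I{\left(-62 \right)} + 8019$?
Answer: $2671$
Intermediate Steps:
$I{\left(H \right)} = -202 + H^{2} + 145 H$ ($I{\left(H \right)} = 9 - \left(211 - H^{2} - 145 H\right) = 9 + \left(-211 + H^{2} + 145 H\right) = -202 + H^{2} + 145 H$)
$I{\left(-62 \right)} + 8019 = \left(-202 + \left(-62\right)^{2} + 145 \left(-62\right)\right) + 8019 = \left(-202 + 3844 - 8990\right) + 8019 = -5348 + 8019 = 2671$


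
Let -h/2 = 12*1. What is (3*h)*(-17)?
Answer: 1224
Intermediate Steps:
h = -24 ≈ -24.000
(3*h)*(-17) = (3*(-24))*(-17) = -72*(-17) = 1224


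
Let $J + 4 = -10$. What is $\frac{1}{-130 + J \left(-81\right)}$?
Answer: $\frac{1}{1004} \approx 0.00099602$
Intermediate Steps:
$J = -14$ ($J = -4 - 10 = -14$)
$\frac{1}{-130 + J \left(-81\right)} = \frac{1}{-130 - -1134} = \frac{1}{-130 + 1134} = \frac{1}{1004}$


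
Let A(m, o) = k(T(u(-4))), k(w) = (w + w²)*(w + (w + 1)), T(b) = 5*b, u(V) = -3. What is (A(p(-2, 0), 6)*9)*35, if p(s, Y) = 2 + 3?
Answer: -1918350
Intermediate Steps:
p(s, Y) = 5
k(w) = (1 + 2*w)*(w + w²) (k(w) = (w + w²)*(w + (1 + w)) = (w + w²)*(1 + 2*w) = (1 + 2*w)*(w + w²))
A(m, o) = -6090 (A(m, o) = (5*(-3))*(1 + 2*(5*(-3))² + 3*(5*(-3))) = -15*(1 + 2*(-15)² + 3*(-15)) = -15*(1 + 2*225 - 45) = -15*(1 + 450 - 45) = -15*406 = -6090)
(A(p(-2, 0), 6)*9)*35 = -6090*9*35 = -54810*35 = -1918350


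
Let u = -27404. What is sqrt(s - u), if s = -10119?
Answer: sqrt(17285) ≈ 131.47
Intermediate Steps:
sqrt(s - u) = sqrt(-10119 - 1*(-27404)) = sqrt(-10119 + 27404) = sqrt(17285)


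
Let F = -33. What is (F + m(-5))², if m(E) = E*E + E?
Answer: 169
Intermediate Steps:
m(E) = E + E² (m(E) = E² + E = E + E²)
(F + m(-5))² = (-33 - 5*(1 - 5))² = (-33 - 5*(-4))² = (-33 + 20)² = (-13)² = 169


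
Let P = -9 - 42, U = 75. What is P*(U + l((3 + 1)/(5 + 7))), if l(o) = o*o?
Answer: -11492/3 ≈ -3830.7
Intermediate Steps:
l(o) = o**2
P = -51
P*(U + l((3 + 1)/(5 + 7))) = -51*(75 + ((3 + 1)/(5 + 7))**2) = -51*(75 + (4/12)**2) = -51*(75 + (4*(1/12))**2) = -51*(75 + (1/3)**2) = -51*(75 + 1/9) = -51*676/9 = -11492/3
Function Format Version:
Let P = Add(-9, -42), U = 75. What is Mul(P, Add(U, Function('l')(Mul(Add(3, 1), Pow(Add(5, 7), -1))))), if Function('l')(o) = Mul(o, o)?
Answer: Rational(-11492, 3) ≈ -3830.7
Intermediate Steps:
Function('l')(o) = Pow(o, 2)
P = -51
Mul(P, Add(U, Function('l')(Mul(Add(3, 1), Pow(Add(5, 7), -1))))) = Mul(-51, Add(75, Pow(Mul(Add(3, 1), Pow(Add(5, 7), -1)), 2))) = Mul(-51, Add(75, Pow(Mul(4, Pow(12, -1)), 2))) = Mul(-51, Add(75, Pow(Mul(4, Rational(1, 12)), 2))) = Mul(-51, Add(75, Pow(Rational(1, 3), 2))) = Mul(-51, Add(75, Rational(1, 9))) = Mul(-51, Rational(676, 9)) = Rational(-11492, 3)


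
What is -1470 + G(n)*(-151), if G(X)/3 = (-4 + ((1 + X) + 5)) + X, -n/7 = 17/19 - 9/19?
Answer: 5592/19 ≈ 294.32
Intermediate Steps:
n = -56/19 (n = -7*(17/19 - 9/19) = -7*8/19 = -56/19 ≈ -2.9474)
G(X) = 6 + 6*X (G(X) = 3*((-4 + ((1 + X) + 5)) + X) = 3*((-4 + (6 + X)) + X) = 3*((2 + X) + X) = 3*(2 + 2*X) = 6 + 6*X)
-1470 + G(n)*(-151) = -1470 + (6 + 6*(-56/19))*(-151) = -1470 + (6 - 336/19)*(-151) = -1470 - 222/19*(-151) = -1470 + 33522/19 = 5592/19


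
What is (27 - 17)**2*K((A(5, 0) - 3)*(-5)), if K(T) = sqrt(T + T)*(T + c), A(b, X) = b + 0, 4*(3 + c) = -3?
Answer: -2750*I*sqrt(5) ≈ -6149.2*I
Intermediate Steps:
c = -15/4 (c = -3 + (1/4)*(-3) = -3 - 3/4 = -15/4 ≈ -3.7500)
A(b, X) = b
K(T) = sqrt(2)*sqrt(T)*(-15/4 + T) (K(T) = sqrt(T + T)*(T - 15/4) = sqrt(2*T)*(-15/4 + T) = (sqrt(2)*sqrt(T))*(-15/4 + T) = sqrt(2)*sqrt(T)*(-15/4 + T))
(27 - 17)**2*K((A(5, 0) - 3)*(-5)) = (27 - 17)**2*(sqrt(2)*sqrt((5 - 3)*(-5))*(-15/4 + (5 - 3)*(-5))) = 10**2*(sqrt(2)*sqrt(2*(-5))*(-15/4 + 2*(-5))) = 100*(sqrt(2)*sqrt(-10)*(-15/4 - 10)) = 100*(sqrt(2)*(I*sqrt(10))*(-55/4)) = 100*(-55*I*sqrt(5)/2) = -2750*I*sqrt(5)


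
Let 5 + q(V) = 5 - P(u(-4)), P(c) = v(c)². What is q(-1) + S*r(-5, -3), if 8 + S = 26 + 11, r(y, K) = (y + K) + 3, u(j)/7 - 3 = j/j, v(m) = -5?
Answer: -170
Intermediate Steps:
u(j) = 28 (u(j) = 21 + 7*(j/j) = 21 + 7*1 = 21 + 7 = 28)
P(c) = 25 (P(c) = (-5)² = 25)
r(y, K) = 3 + K + y (r(y, K) = (K + y) + 3 = 3 + K + y)
S = 29 (S = -8 + (26 + 11) = -8 + 37 = 29)
q(V) = -25 (q(V) = -5 + (5 - 1*25) = -5 + (5 - 25) = -5 - 20 = -25)
q(-1) + S*r(-5, -3) = -25 + 29*(3 - 3 - 5) = -25 + 29*(-5) = -25 - 145 = -170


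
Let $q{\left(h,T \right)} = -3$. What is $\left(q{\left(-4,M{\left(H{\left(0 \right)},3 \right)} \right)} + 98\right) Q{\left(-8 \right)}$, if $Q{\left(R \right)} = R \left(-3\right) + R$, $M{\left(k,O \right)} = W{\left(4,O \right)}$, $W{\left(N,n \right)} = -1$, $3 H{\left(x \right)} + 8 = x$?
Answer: $1520$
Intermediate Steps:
$H{\left(x \right)} = - \frac{8}{3} + \frac{x}{3}$
$M{\left(k,O \right)} = -1$
$Q{\left(R \right)} = - 2 R$ ($Q{\left(R \right)} = - 3 R + R = - 2 R$)
$\left(q{\left(-4,M{\left(H{\left(0 \right)},3 \right)} \right)} + 98\right) Q{\left(-8 \right)} = \left(-3 + 98\right) \left(\left(-2\right) \left(-8\right)\right) = 95 \cdot 16 = 1520$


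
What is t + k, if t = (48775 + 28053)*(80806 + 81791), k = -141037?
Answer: 12491861279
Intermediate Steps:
t = 12492002316 (t = 76828*162597 = 12492002316)
t + k = 12492002316 - 141037 = 12491861279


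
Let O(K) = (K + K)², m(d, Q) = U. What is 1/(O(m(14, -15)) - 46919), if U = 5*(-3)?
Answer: -1/46019 ≈ -2.1730e-5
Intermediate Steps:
U = -15
m(d, Q) = -15
O(K) = 4*K² (O(K) = (2*K)² = 4*K²)
1/(O(m(14, -15)) - 46919) = 1/(4*(-15)² - 46919) = 1/(4*225 - 46919) = 1/(900 - 46919) = 1/(-46019) = -1/46019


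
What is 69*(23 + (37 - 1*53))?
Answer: 483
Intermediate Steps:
69*(23 + (37 - 1*53)) = 69*(23 + (37 - 53)) = 69*(23 - 16) = 69*7 = 483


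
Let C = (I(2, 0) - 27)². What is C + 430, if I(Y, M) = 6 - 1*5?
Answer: 1106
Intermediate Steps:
I(Y, M) = 1 (I(Y, M) = 6 - 5 = 1)
C = 676 (C = (1 - 27)² = (-26)² = 676)
C + 430 = 676 + 430 = 1106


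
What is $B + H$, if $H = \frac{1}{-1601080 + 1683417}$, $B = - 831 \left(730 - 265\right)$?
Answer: $- \frac{31816251854}{82337} \approx -3.8642 \cdot 10^{5}$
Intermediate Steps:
$B = -386415$ ($B = \left(-831\right) 465 = -386415$)
$H = \frac{1}{82337} \approx 1.2145 \cdot 10^{-5}$
$B + H = -386415 + \frac{1}{82337} = - \frac{31816251854}{82337}$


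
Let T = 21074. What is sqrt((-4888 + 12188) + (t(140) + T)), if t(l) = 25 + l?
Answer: 3*sqrt(3171) ≈ 168.93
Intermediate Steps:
sqrt((-4888 + 12188) + (t(140) + T)) = sqrt((-4888 + 12188) + ((25 + 140) + 21074)) = sqrt(7300 + (165 + 21074)) = sqrt(7300 + 21239) = sqrt(28539) = 3*sqrt(3171)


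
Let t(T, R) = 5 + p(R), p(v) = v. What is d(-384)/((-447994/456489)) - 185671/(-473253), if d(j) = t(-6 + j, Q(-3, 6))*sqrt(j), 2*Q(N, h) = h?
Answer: 185671/473253 - 14607648*I*sqrt(6)/223997 ≈ 0.39233 - 159.74*I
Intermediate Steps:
Q(N, h) = h/2
t(T, R) = 5 + R
d(j) = 8*sqrt(j) (d(j) = (5 + (1/2)*6)*sqrt(j) = (5 + 3)*sqrt(j) = 8*sqrt(j))
d(-384)/((-447994/456489)) - 185671/(-473253) = (8*sqrt(-384))/((-447994/456489)) - 185671/(-473253) = (8*(8*I*sqrt(6)))/((-447994*1/456489)) - 185671*(-1/473253) = (64*I*sqrt(6))/(-447994/456489) + 185671/473253 = (64*I*sqrt(6))*(-456489/447994) + 185671/473253 = -14607648*I*sqrt(6)/223997 + 185671/473253 = 185671/473253 - 14607648*I*sqrt(6)/223997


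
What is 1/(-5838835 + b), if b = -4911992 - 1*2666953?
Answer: -1/13417780 ≈ -7.4528e-8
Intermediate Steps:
b = -7578945 (b = -4911992 - 2666953 = -7578945)
1/(-5838835 + b) = 1/(-5838835 - 7578945) = 1/(-13417780) = -1/13417780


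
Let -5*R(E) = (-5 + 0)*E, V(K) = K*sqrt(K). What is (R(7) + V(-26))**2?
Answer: (7 - 26*I*sqrt(26))**2 ≈ -17527.0 - 1856.0*I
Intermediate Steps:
V(K) = K**(3/2)
R(E) = E (R(E) = -(-5 + 0)*E/5 = -(-1)*E = E)
(R(7) + V(-26))**2 = (7 + (-26)**(3/2))**2 = (7 - 26*I*sqrt(26))**2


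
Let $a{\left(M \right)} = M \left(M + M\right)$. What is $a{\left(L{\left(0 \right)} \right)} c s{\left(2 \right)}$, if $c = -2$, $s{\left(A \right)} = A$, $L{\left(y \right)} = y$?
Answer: $0$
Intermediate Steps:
$a{\left(M \right)} = 2 M^{2}$ ($a{\left(M \right)} = M 2 M = 2 M^{2}$)
$a{\left(L{\left(0 \right)} \right)} c s{\left(2 \right)} = 2 \cdot 0^{2} \left(-2\right) 2 = 2 \cdot 0 \left(-2\right) 2 = 0 \left(-2\right) 2 = 0 \cdot 2 = 0$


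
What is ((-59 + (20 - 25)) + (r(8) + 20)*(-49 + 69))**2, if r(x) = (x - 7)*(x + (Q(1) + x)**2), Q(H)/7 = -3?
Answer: 15023376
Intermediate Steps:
Q(H) = -21 (Q(H) = 7*(-3) = -21)
r(x) = (-7 + x)*(x + (-21 + x)**2) (r(x) = (x - 7)*(x + (-21 + x)**2) = (-7 + x)*(x + (-21 + x)**2))
((-59 + (20 - 25)) + (r(8) + 20)*(-49 + 69))**2 = ((-59 + (20 - 25)) + ((-3087 + 8**3 - 48*8**2 + 728*8) + 20)*(-49 + 69))**2 = ((-59 - 5) + ((-3087 + 512 - 48*64 + 5824) + 20)*20)**2 = (-64 + ((-3087 + 512 - 3072 + 5824) + 20)*20)**2 = (-64 + (177 + 20)*20)**2 = (-64 + 197*20)**2 = (-64 + 3940)**2 = 3876**2 = 15023376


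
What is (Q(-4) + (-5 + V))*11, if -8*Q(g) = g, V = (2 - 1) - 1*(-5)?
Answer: 33/2 ≈ 16.500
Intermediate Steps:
V = 6 (V = 1 + 5 = 6)
Q(g) = -g/8
(Q(-4) + (-5 + V))*11 = (-⅛*(-4) + (-5 + 6))*11 = (½ + 1)*11 = (3/2)*11 = 33/2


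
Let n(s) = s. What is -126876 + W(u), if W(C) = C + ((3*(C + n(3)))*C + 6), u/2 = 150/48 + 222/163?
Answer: -53792093357/425104 ≈ -1.2654e+5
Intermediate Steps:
u = 5851/652 (u = 2*(150/48 + 222/163) = 2*(150*(1/48) + 222*(1/163)) = 2*(25/8 + 222/163) = 2*(5851/1304) = 5851/652 ≈ 8.9739)
W(C) = 6 + C + C*(9 + 3*C) (W(C) = C + ((3*(C + 3))*C + 6) = C + ((3*(3 + C))*C + 6) = C + ((9 + 3*C)*C + 6) = C + (C*(9 + 3*C) + 6) = C + (6 + C*(9 + 3*C)) = 6 + C + C*(9 + 3*C))
-126876 + W(u) = -126876 + (6 + 3*(5851/652)² + 10*(5851/652)) = -126876 + (6 + 3*(34234201/425104) + 29255/326) = -126876 + (6 + 102702603/425104 + 29255/326) = -126876 + 143401747/425104 = -53792093357/425104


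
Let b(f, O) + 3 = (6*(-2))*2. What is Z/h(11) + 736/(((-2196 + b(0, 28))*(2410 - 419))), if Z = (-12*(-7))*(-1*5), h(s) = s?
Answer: -168993196/4425993 ≈ -38.182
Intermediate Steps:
b(f, O) = -27 (b(f, O) = -3 + (6*(-2))*2 = -3 - 12*2 = -3 - 24 = -27)
Z = -420 (Z = 84*(-5) = -420)
Z/h(11) + 736/(((-2196 + b(0, 28))*(2410 - 419))) = -420/11 + 736/(((-2196 - 27)*(2410 - 419))) = -420*1/11 + 736/((-2223*1991)) = -420/11 + 736/(-4425993) = -420/11 + 736*(-1/4425993) = -420/11 - 736/4425993 = -168993196/4425993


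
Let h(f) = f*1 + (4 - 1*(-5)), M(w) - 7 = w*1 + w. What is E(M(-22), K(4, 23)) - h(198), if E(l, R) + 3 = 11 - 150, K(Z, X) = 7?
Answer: -349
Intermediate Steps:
M(w) = 7 + 2*w (M(w) = 7 + (w*1 + w) = 7 + (w + w) = 7 + 2*w)
E(l, R) = -142 (E(l, R) = -3 + (11 - 150) = -3 - 139 = -142)
h(f) = 9 + f (h(f) = f + (4 + 5) = f + 9 = 9 + f)
E(M(-22), K(4, 23)) - h(198) = -142 - (9 + 198) = -142 - 1*207 = -142 - 207 = -349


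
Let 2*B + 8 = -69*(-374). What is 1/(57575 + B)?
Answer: 1/70474 ≈ 1.4190e-5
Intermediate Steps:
B = 12899 (B = -4 + (-69*(-374))/2 = -4 + (1/2)*25806 = -4 + 12903 = 12899)
1/(57575 + B) = 1/(57575 + 12899) = 1/70474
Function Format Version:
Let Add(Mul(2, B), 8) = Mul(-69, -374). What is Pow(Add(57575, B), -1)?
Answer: Rational(1, 70474) ≈ 1.4190e-5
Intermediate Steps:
B = 12899 (B = Add(-4, Mul(Rational(1, 2), Mul(-69, -374))) = Add(-4, Mul(Rational(1, 2), 25806)) = Add(-4, 12903) = 12899)
Pow(Add(57575, B), -1) = Pow(Add(57575, 12899), -1) = Pow(70474, -1) = Rational(1, 70474)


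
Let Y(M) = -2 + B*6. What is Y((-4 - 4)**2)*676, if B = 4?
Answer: 14872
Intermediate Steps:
Y(M) = 22 (Y(M) = -2 + 4*6 = -2 + 24 = 22)
Y((-4 - 4)**2)*676 = 22*676 = 14872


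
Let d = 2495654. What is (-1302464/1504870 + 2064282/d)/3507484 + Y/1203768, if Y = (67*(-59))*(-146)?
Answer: 59394844250107743666274/123883047908331470527545 ≈ 0.47944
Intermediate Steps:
Y = 577138 (Y = -3953*(-146) = 577138)
(-1302464/1504870 + 2064282/d)/3507484 + Y/1203768 = (-1302464/1504870 + 2064282/2495654)/3507484 + 577138/1203768 = (-1302464*1/1504870 + 2064282*(1/2495654))*(1/3507484) + 577138*(1/1203768) = (-651232/752435 + 1032141/1247827)*(1/3507484) + 288569/601884 = -36005859529/938908708745*1/3507484 + 288569/601884 = -36005859529/3293207273383747580 + 288569/601884 = 59394844250107743666274/123883047908331470527545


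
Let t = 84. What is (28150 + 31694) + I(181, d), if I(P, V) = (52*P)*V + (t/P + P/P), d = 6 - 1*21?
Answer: -14721551/181 ≈ -81335.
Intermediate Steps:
d = -15 (d = 6 - 21 = -15)
I(P, V) = 1 + 84/P + 52*P*V (I(P, V) = (52*P)*V + (84/P + P/P) = 52*P*V + (84/P + 1) = 52*P*V + (1 + 84/P) = 1 + 84/P + 52*P*V)
(28150 + 31694) + I(181, d) = (28150 + 31694) + (1 + 84/181 + 52*181*(-15)) = 59844 + (1 + 84*(1/181) - 141180) = 59844 + (1 + 84/181 - 141180) = 59844 - 25553315/181 = -14721551/181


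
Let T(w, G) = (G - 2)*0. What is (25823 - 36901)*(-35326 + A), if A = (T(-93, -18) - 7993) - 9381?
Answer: 583810600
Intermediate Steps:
T(w, G) = 0 (T(w, G) = (-2 + G)*0 = 0)
A = -17374 (A = (0 - 7993) - 9381 = -7993 - 9381 = -17374)
(25823 - 36901)*(-35326 + A) = (25823 - 36901)*(-35326 - 17374) = -11078*(-52700) = 583810600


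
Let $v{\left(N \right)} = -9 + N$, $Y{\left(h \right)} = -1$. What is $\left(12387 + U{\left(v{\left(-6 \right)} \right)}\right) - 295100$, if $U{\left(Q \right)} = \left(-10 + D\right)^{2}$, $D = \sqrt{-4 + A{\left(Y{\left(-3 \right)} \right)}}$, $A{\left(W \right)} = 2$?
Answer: $-282713 + \left(10 - i \sqrt{2}\right)^{2} \approx -2.8262 \cdot 10^{5} - 28.284 i$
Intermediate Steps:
$D = i \sqrt{2}$ ($D = \sqrt{-4 + 2} = \sqrt{-2} = i \sqrt{2} \approx 1.4142 i$)
$U{\left(Q \right)} = \left(-10 + i \sqrt{2}\right)^{2}$
$\left(12387 + U{\left(v{\left(-6 \right)} \right)}\right) - 295100 = \left(12387 + \left(10 - i \sqrt{2}\right)^{2}\right) - 295100 = -282713 + \left(10 - i \sqrt{2}\right)^{2}$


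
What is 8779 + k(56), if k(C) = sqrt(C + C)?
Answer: 8779 + 4*sqrt(7) ≈ 8789.6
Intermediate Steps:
k(C) = sqrt(2)*sqrt(C) (k(C) = sqrt(2*C) = sqrt(2)*sqrt(C))
8779 + k(56) = 8779 + sqrt(2)*sqrt(56) = 8779 + sqrt(2)*(2*sqrt(14)) = 8779 + 4*sqrt(7)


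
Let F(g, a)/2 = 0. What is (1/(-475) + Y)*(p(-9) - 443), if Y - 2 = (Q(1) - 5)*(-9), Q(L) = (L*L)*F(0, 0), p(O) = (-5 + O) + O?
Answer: -10402984/475 ≈ -21901.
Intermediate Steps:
F(g, a) = 0 (F(g, a) = 2*0 = 0)
p(O) = -5 + 2*O
Q(L) = 0 (Q(L) = (L*L)*0 = L²*0 = 0)
Y = 47 (Y = 2 + (0 - 5)*(-9) = 2 - 5*(-9) = 2 + 45 = 47)
(1/(-475) + Y)*(p(-9) - 443) = (1/(-475) + 47)*((-5 + 2*(-9)) - 443) = (-1/475 + 47)*((-5 - 18) - 443) = 22324*(-23 - 443)/475 = (22324/475)*(-466) = -10402984/475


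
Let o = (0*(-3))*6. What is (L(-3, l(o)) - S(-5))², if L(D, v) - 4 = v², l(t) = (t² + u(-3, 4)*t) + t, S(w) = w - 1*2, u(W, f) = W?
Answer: 121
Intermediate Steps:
o = 0 (o = 0*6 = 0)
S(w) = -2 + w (S(w) = w - 2 = -2 + w)
l(t) = t² - 2*t (l(t) = (t² - 3*t) + t = t² - 2*t)
L(D, v) = 4 + v²
(L(-3, l(o)) - S(-5))² = ((4 + (0*(-2 + 0))²) - (-2 - 5))² = ((4 + (0*(-2))²) - 1*(-7))² = ((4 + 0²) + 7)² = ((4 + 0) + 7)² = (4 + 7)² = 11² = 121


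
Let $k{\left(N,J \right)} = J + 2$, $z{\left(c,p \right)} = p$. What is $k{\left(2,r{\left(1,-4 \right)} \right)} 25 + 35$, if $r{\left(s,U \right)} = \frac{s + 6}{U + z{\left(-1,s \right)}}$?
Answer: $\frac{80}{3} \approx 26.667$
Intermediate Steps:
$r{\left(s,U \right)} = \frac{6 + s}{U + s}$ ($r{\left(s,U \right)} = \frac{s + 6}{U + s} = \frac{6 + s}{U + s}$)
$k{\left(N,J \right)} = 2 + J$
$k{\left(2,r{\left(1,-4 \right)} \right)} 25 + 35 = \left(2 + \frac{6 + 1}{-4 + 1}\right) 25 + 35 = \left(2 + \frac{1}{-3} \cdot 7\right) 25 + 35 = \left(2 - \frac{7}{3}\right) 25 + 35 = \left(- \frac{1}{3}\right) 25 + 35 = - \frac{25}{3} + 35 = \frac{80}{3}$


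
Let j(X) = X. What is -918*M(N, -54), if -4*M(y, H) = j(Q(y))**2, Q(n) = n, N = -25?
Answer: 286875/2 ≈ 1.4344e+5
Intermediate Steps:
M(y, H) = -y**2/4
-918*M(N, -54) = -(-459)*(-25)**2/2 = -(-459)*625/2 = -918*(-625/4) = 286875/2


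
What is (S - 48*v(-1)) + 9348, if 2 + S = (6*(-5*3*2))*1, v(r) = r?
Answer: 9214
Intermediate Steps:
S = -182 (S = -2 + (6*(-5*3*2))*1 = -2 + (6*(-15*2))*1 = -2 + (6*(-30))*1 = -2 - 180*1 = -2 - 180 = -182)
(S - 48*v(-1)) + 9348 = (-182 - 48*(-1)) + 9348 = (-182 + 48) + 9348 = -134 + 9348 = 9214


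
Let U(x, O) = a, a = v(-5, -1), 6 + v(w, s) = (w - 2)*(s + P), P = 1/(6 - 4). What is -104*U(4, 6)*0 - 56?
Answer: -56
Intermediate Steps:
P = 1/2 ≈ 0.50000
v(w, s) = -6 + (1/2 + s)*(-2 + w) (v(w, s) = -6 + (w - 2)*(s + 1/2) = -6 + (-2 + w)*(1/2 + s) = -6 + (1/2 + s)*(-2 + w))
a = -5/2 (a = -7 + (1/2)*(-5) - 2*(-1) - 1*(-5) = -7 - 5/2 + 2 + 5 = -5/2 ≈ -2.5000)
U(x, O) = -5/2
-104*U(4, 6)*0 - 56 = -(-260)*0 - 56 = -104*0 - 56 = 0 - 56 = -56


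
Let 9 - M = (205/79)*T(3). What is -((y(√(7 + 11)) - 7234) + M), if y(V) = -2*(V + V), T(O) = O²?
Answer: 572620/79 + 12*√2 ≈ 7265.3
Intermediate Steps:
y(V) = -4*V
M = -1134/79 (M = 9 - 205/79*3² = 9 - 205*(1/79)*9 = 9 - 205*9/79 = 9 - 1*1845/79 = 9 - 1845/79 = -1134/79 ≈ -14.354)
-((y(√(7 + 11)) - 7234) + M) = -((-4*√(7 + 11) - 7234) - 1134/79) = -((-12*√2 - 7234) - 1134/79) = -((-7234 - 12*√2) - 1134/79) = -(-572620/79 - 12*√2) = 572620/79 + 12*√2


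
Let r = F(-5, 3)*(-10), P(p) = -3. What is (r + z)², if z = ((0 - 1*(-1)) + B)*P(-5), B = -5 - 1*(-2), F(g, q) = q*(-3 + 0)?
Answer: 9216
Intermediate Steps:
F(g, q) = -3*q (F(g, q) = q*(-3) = -3*q)
B = -3 (B = -5 + 2 = -3)
r = 90 (r = -3*3*(-10) = -9*(-10) = 90)
z = 6 (z = ((0 - 1*(-1)) - 3)*(-3) = ((0 + 1) - 3)*(-3) = (1 - 3)*(-3) = -2*(-3) = 6)
(r + z)² = (90 + 6)² = 96² = 9216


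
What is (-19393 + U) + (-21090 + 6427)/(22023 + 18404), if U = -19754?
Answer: -1582610432/40427 ≈ -39147.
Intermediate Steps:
(-19393 + U) + (-21090 + 6427)/(22023 + 18404) = (-19393 - 19754) + (-21090 + 6427)/(22023 + 18404) = -39147 - 14663/40427 = -1582610432/40427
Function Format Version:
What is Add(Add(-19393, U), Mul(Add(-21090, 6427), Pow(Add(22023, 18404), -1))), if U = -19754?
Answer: Rational(-1582610432, 40427) ≈ -39147.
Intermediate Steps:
Add(Add(-19393, U), Mul(Add(-21090, 6427), Pow(Add(22023, 18404), -1))) = Add(Add(-19393, -19754), Mul(Add(-21090, 6427), Pow(Add(22023, 18404), -1))) = Add(-39147, Mul(-14663, Pow(40427, -1))) = Add(-39147, Mul(-14663, Rational(1, 40427))) = Add(-39147, Rational(-14663, 40427)) = Rational(-1582610432, 40427)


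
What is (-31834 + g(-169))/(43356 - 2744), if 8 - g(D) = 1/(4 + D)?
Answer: -5251289/6700980 ≈ -0.78366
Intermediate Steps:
g(D) = 8 - 1/(4 + D)
(-31834 + g(-169))/(43356 - 2744) = (-31834 + (31 + 8*(-169))/(4 - 169))/(43356 - 2744) = (-31834 + (31 - 1352)/(-165))/40612 = (-31834 - 1/165*(-1321))*(1/40612) = (-31834 + 1321/165)*(1/40612) = -5251289/165*1/40612 = -5251289/6700980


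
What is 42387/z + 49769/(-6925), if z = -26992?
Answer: -1636894823/186919600 ≈ -8.7572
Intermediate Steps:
42387/z + 49769/(-6925) = 42387/(-26992) + 49769/(-6925) = 42387*(-1/26992) + 49769*(-1/6925) = -42387/26992 - 49769/6925 = -1636894823/186919600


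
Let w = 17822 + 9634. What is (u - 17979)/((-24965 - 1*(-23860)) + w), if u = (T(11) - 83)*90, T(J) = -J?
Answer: -26439/26351 ≈ -1.0033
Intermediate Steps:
w = 27456
u = -8460 (u = (-1*11 - 83)*90 = (-11 - 83)*90 = -94*90 = -8460)
(u - 17979)/((-24965 - 1*(-23860)) + w) = (-8460 - 17979)/((-24965 - 1*(-23860)) + 27456) = -26439/((-24965 + 23860) + 27456) = -26439/(-1105 + 27456) = -26439/26351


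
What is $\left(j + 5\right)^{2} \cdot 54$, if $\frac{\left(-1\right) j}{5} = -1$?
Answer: $5400$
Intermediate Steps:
$j = 5$ ($j = \left(-5\right) \left(-1\right) = 5$)
$\left(j + 5\right)^{2} \cdot 54 = \left(5 + 5\right)^{2} \cdot 54 = 10^{2} \cdot 54 = 100 \cdot 54 = 5400$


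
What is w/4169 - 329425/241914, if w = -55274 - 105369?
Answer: -40235163527/1008539466 ≈ -39.894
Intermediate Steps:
w = -160643
w/4169 - 329425/241914 = -160643/4169 - 329425/241914 = -40235163527/1008539466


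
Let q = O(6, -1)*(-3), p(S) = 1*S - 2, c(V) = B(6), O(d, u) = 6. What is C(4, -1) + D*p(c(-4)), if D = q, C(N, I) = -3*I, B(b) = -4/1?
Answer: 111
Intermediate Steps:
B(b) = -4 (B(b) = -4*1 = -4)
c(V) = -4
p(S) = -2 + S (p(S) = S - 2 = -2 + S)
q = -18 (q = 6*(-3) = -18)
D = -18
C(4, -1) + D*p(c(-4)) = -3*(-1) - 18*(-2 - 4) = 3 - 18*(-6) = 3 + 108 = 111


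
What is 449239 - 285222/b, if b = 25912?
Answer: 5820197873/12956 ≈ 4.4923e+5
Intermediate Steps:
449239 - 285222/b = 449239 - 285222/25912 = 449239 - 1*142611/12956 = 449239 - 142611/12956 = 5820197873/12956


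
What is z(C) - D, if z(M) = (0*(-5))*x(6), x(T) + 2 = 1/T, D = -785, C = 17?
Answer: 785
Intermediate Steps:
x(T) = -2 + 1/T
z(M) = 0 (z(M) = (0*(-5))*(-2 + 1/6) = 0*(-2 + ⅙) = 0*(-11/6) = 0)
z(C) - D = 0 - 1*(-785) = 0 + 785 = 785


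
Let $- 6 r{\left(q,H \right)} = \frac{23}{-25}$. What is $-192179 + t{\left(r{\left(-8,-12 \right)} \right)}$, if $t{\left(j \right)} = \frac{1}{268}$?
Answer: $- \frac{51503971}{268} \approx -1.9218 \cdot 10^{5}$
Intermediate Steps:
$r{\left(q,H \right)} = \frac{23}{150}$ ($r{\left(q,H \right)} = - \frac{23 \frac{1}{-25}}{6} = - \frac{23 \left(- \frac{1}{25}\right)}{6} = \left(- \frac{1}{6}\right) \left(- \frac{23}{25}\right) = \frac{23}{150}$)
$t{\left(j \right)} = \frac{1}{268}$
$-192179 + t{\left(r{\left(-8,-12 \right)} \right)} = -192179 + \frac{1}{268} = - \frac{51503971}{268}$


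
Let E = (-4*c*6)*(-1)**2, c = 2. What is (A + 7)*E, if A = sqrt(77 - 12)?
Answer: -336 - 48*sqrt(65) ≈ -722.99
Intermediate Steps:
A = sqrt(65) ≈ 8.0623
E = -48 (E = (-4*2*6)*(-1)**2 = -8*6*1 = -48*1 = -48)
(A + 7)*E = (sqrt(65) + 7)*(-48) = (7 + sqrt(65))*(-48) = -336 - 48*sqrt(65)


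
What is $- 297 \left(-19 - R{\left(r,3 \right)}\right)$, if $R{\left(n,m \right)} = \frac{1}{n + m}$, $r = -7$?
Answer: $\frac{22275}{4} \approx 5568.8$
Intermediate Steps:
$R{\left(n,m \right)} = \frac{1}{m + n}$
$- 297 \left(-19 - R{\left(r,3 \right)}\right) = - 297 \left(-19 - \frac{1}{3 - 7}\right) = - 297 \left(-19 - \frac{1}{-4}\right) = - 297 \left(-19 - - \frac{1}{4}\right) = - 297 \left(-19 + \frac{1}{4}\right) = \left(-297\right) \left(- \frac{75}{4}\right) = \frac{22275}{4}$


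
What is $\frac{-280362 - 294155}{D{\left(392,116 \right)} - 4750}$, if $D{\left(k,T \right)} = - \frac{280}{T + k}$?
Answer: $\frac{72963659}{603320} \approx 120.94$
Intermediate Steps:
$\frac{-280362 - 294155}{D{\left(392,116 \right)} - 4750} = \frac{-280362 - 294155}{- \frac{280}{116 + 392} - 4750} = - \frac{574517}{- \frac{280}{508} - 4750} = - \frac{574517}{\left(-280\right) \frac{1}{508} - 4750} = - \frac{574517}{- \frac{70}{127} - 4750} = - \frac{574517}{- \frac{603320}{127}} = \left(-574517\right) \left(- \frac{127}{603320}\right) = \frac{72963659}{603320}$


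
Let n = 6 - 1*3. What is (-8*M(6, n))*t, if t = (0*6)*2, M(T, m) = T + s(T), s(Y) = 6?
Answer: 0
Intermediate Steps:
n = 3 (n = 6 - 3 = 3)
M(T, m) = 6 + T (M(T, m) = T + 6 = 6 + T)
t = 0 (t = 0*2 = 0)
(-8*M(6, n))*t = -8*(6 + 6)*0 = -8*12*0 = -96*0 = 0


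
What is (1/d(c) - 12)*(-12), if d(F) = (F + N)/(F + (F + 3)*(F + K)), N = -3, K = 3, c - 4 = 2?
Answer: -204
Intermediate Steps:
c = 6 (c = 4 + 2 = 6)
d(F) = (-3 + F)/(F + (3 + F)²) (d(F) = (F - 3)/(F + (F + 3)*(F + 3)) = (-3 + F)/(F + (3 + F)*(3 + F)) = (-3 + F)/(F + (3 + F)²))
(1/d(c) - 12)*(-12) = (1/((-3 + 6)/(9 + 6² + 7*6)) - 12)*(-12) = (1/(3/(9 + 36 + 42)) - 12)*(-12) = (1/(3/87) - 12)*(-12) = (1/((1/87)*3) - 12)*(-12) = (1/(1/29) - 12)*(-12) = (1*29 - 12)*(-12) = (29 - 12)*(-12) = 17*(-12) = -204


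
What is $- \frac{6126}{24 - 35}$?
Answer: $\frac{6126}{11} \approx 556.91$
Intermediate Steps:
$- \frac{6126}{24 - 35} = - \frac{6126}{-11} = \left(-6126\right) \left(- \frac{1}{11}\right) = \frac{6126}{11}$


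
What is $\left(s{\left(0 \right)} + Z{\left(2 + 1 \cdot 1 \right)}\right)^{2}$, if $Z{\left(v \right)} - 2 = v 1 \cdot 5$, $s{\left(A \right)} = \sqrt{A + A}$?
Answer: $289$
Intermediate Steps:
$s{\left(A \right)} = \sqrt{2} \sqrt{A}$ ($s{\left(A \right)} = \sqrt{2 A} = \sqrt{2} \sqrt{A}$)
$Z{\left(v \right)} = 2 + 5 v$ ($Z{\left(v \right)} = 2 + v 1 \cdot 5 = 2 + v 5 = 2 + 5 v$)
$\left(s{\left(0 \right)} + Z{\left(2 + 1 \cdot 1 \right)}\right)^{2} = \left(\sqrt{2} \sqrt{0} + \left(2 + 5 \left(2 + 1 \cdot 1\right)\right)\right)^{2} = \left(\sqrt{2} \cdot 0 + \left(2 + 5 \left(2 + 1\right)\right)\right)^{2} = \left(0 + \left(2 + 5 \cdot 3\right)\right)^{2} = \left(0 + \left(2 + 15\right)\right)^{2} = \left(0 + 17\right)^{2} = 17^{2} = 289$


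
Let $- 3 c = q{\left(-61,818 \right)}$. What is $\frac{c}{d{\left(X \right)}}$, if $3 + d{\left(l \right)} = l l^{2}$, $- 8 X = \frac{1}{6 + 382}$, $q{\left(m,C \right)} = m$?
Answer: $- \frac{1824294600704}{269158219779} \approx -6.7778$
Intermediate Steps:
$X = - \frac{1}{3104}$ ($X = - \frac{1}{8 \left(6 + 382\right)} = - \frac{1}{8 \cdot 388} = \left(- \frac{1}{8}\right) \frac{1}{388} = - \frac{1}{3104} \approx -0.00032216$)
$d{\left(l \right)} = -3 + l^{3}$ ($d{\left(l \right)} = -3 + l l^{2} = -3 + l^{3}$)
$c = \frac{61}{3}$ ($c = \left(- \frac{1}{3}\right) \left(-61\right) = \frac{61}{3} \approx 20.333$)
$\frac{c}{d{\left(X \right)}} = \frac{61}{3 \left(-3 + \left(- \frac{1}{3104}\right)^{3}\right)} = \frac{61}{3 \left(-3 - \frac{1}{29906468864}\right)} = \frac{61}{3 \left(- \frac{89719406593}{29906468864}\right)} = \frac{61}{3} \left(- \frac{29906468864}{89719406593}\right) = - \frac{1824294600704}{269158219779}$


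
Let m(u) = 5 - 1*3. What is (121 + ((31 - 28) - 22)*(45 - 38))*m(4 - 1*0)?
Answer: -24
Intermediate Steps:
m(u) = 2 (m(u) = 5 - 3 = 2)
(121 + ((31 - 28) - 22)*(45 - 38))*m(4 - 1*0) = (121 + ((31 - 28) - 22)*(45 - 38))*2 = (121 + (3 - 22)*7)*2 = (121 - 19*7)*2 = (121 - 133)*2 = -12*2 = -24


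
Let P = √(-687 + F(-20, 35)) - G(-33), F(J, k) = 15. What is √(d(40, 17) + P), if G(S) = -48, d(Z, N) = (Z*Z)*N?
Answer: 2*√(6812 + I*√42) ≈ 165.07 + 0.078521*I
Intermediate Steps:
d(Z, N) = N*Z² (d(Z, N) = Z²*N = N*Z²)
P = 48 + 4*I*√42 (P = √(-687 + 15) - 1*(-48) = √(-672) + 48 = 4*I*√42 + 48 = 48 + 4*I*√42 ≈ 48.0 + 25.923*I)
√(d(40, 17) + P) = √(17*40² + (48 + 4*I*√42)) = √(17*1600 + (48 + 4*I*√42)) = √(27200 + (48 + 4*I*√42)) = √(27248 + 4*I*√42)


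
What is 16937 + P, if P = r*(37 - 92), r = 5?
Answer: 16662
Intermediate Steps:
P = -275 (P = 5*(37 - 92) = 5*(-55) = -275)
16937 + P = 16937 - 275 = 16662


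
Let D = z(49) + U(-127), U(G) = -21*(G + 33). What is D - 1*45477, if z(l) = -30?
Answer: -43533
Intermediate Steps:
U(G) = -693 - 21*G (U(G) = -21*(33 + G) = -693 - 21*G)
D = 1944 (D = -30 + (-693 - 21*(-127)) = -30 + (-693 + 2667) = -30 + 1974 = 1944)
D - 1*45477 = 1944 - 1*45477 = 1944 - 45477 = -43533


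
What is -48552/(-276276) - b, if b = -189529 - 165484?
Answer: 1167638335/3289 ≈ 3.5501e+5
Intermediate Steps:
b = -355013
-48552/(-276276) - b = -48552/(-276276) - 1*(-355013) = -48552*(-1/276276) + 355013 = 578/3289 + 355013 = 1167638335/3289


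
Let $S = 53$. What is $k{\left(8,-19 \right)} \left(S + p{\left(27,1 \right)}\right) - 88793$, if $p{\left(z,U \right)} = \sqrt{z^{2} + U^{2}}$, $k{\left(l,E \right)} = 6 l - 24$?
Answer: $-87521 + 24 \sqrt{730} \approx -86873.0$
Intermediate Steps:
$k{\left(l,E \right)} = -24 + 6 l$
$p{\left(z,U \right)} = \sqrt{U^{2} + z^{2}}$
$k{\left(8,-19 \right)} \left(S + p{\left(27,1 \right)}\right) - 88793 = \left(-24 + 6 \cdot 8\right) \left(53 + \sqrt{1^{2} + 27^{2}}\right) - 88793 = \left(-24 + 48\right) \left(53 + \sqrt{1 + 729}\right) - 88793 = 24 \left(53 + \sqrt{730}\right) - 88793 = \left(1272 + 24 \sqrt{730}\right) - 88793 = -87521 + 24 \sqrt{730}$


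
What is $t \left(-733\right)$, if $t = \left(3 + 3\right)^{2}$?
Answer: $-26388$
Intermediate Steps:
$t = 36$ ($t = 6^{2} = 36$)
$t \left(-733\right) = 36 \left(-733\right) = -26388$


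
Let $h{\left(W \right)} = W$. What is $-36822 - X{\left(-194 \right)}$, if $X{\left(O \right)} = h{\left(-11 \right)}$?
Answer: $-36811$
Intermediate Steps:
$X{\left(O \right)} = -11$
$-36822 - X{\left(-194 \right)} = -36822 - -11 = -36822 + 11 = -36811$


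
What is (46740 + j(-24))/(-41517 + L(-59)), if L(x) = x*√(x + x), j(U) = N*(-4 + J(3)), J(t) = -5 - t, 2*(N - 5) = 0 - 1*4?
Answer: -1939009968/1724072047 + 2755536*I*√118/1724072047 ≈ -1.1247 + 0.017362*I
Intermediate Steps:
N = 3 (N = 5 + (0 - 1*4)/2 = 5 + (0 - 4)/2 = 5 + (½)*(-4) = 5 - 2 = 3)
j(U) = -36 (j(U) = 3*(-4 + (-5 - 1*3)) = 3*(-4 + (-5 - 3)) = 3*(-4 - 8) = 3*(-12) = -36)
L(x) = √2*x^(3/2) (L(x) = x*√(2*x) = x*(√2*√x) = √2*x^(3/2))
(46740 + j(-24))/(-41517 + L(-59)) = (46740 - 36)/(-41517 + √2*(-59)^(3/2)) = 46704/(-41517 + √2*(-59*I*√59)) = 46704/(-41517 - 59*I*√118)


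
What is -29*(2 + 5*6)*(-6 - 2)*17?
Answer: 126208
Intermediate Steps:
-29*(2 + 5*6)*(-6 - 2)*17 = -29*(2 + 30)*(-8)*17 = -928*(-8)*17 = -29*(-256)*17 = 7424*17 = 126208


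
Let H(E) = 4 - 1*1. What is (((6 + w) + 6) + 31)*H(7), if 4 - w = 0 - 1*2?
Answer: 147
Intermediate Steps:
H(E) = 3 (H(E) = 4 - 1 = 3)
w = 6 (w = 4 - (0 - 1*2) = 4 - (0 - 2) = 4 - 1*(-2) = 4 + 2 = 6)
(((6 + w) + 6) + 31)*H(7) = (((6 + 6) + 6) + 31)*3 = ((12 + 6) + 31)*3 = (18 + 31)*3 = 49*3 = 147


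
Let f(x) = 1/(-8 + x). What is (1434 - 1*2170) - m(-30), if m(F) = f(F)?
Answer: -27967/38 ≈ -735.97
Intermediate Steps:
m(F) = 1/(-8 + F)
(1434 - 1*2170) - m(-30) = (1434 - 1*2170) - 1/(-8 - 30) = (1434 - 2170) - 1/(-38) = -736 - 1*(-1/38) = -736 + 1/38 = -27967/38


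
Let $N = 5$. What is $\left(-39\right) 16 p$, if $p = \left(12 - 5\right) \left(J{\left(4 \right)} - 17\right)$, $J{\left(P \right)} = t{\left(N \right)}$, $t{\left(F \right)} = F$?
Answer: $52416$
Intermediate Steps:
$J{\left(P \right)} = 5$
$p = -84$ ($p = \left(12 - 5\right) \left(5 - 17\right) = 7 \left(-12\right) = -84$)
$\left(-39\right) 16 p = \left(-39\right) 16 \left(-84\right) = \left(-624\right) \left(-84\right) = 52416$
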